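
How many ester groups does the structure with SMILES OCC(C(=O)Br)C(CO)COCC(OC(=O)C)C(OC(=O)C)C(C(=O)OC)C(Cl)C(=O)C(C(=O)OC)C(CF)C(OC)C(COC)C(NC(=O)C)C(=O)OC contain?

5

HO– on an sp³ carbon → alcohol.
pendant –C(=O)X: carbonyl C bonded to C and halogen → acyl halide.
pendant –CH2OH on an sp³ backbone C → alcohol.
C–O–C with sp³ carbons on both sides and no adjacent C=O → ether.
pendant –OC(=O)CH3: an acyloxy group → ester.
pendant –OC(=O)CH3: an acyloxy group → ester.
pendant –COOCH3: carbonyl C bonded to C and –OCH3 → ester.
halogen on an sp³ carbon → alkyl halide.
–C(=O)– with carbon on both sides → ketone.
pendant –COOCH3: carbonyl C bonded to C and –OCH3 → ester.
pendant –CH2X: halogen on sp³ carbon → alkyl halide.
pendant –OCH3: C–O–C with sp³ C, no adjacent C=O → ether.
pendant –CH2OCH3: C–O–C linkage → ether.
pendant –NHC(=O)CH3: N bonded to a carbonyl → amide (not amine).
–C(=O)OCH3: carbonyl C bonded to C and to –OCH3 → ester (not ketone + ether).
Ester appears at: CH(OCOCH3), CH(OCOCH3), CH(COOCH3), CH(COOCH3), COOCH3 → 5.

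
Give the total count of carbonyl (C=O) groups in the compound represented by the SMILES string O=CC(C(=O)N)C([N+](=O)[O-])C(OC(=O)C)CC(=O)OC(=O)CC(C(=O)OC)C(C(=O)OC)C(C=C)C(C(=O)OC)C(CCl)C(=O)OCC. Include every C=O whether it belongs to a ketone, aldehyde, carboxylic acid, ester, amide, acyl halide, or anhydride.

OHC: aldehyde, 1 C=O (running total 1).
CH(CONH2): amide, 1 C=O (running total 2).
CH(OCOCH3): ester, 1 C=O (running total 3).
CH2CO-O-COCH2: anhydride, 2 C=O (running total 5).
CH(COOCH3): ester, 1 C=O (running total 6).
CH(COOCH3): ester, 1 C=O (running total 7).
CH(COOCH3): ester, 1 C=O (running total 8).
COOCH2CH3: ester, 1 C=O (running total 9).

9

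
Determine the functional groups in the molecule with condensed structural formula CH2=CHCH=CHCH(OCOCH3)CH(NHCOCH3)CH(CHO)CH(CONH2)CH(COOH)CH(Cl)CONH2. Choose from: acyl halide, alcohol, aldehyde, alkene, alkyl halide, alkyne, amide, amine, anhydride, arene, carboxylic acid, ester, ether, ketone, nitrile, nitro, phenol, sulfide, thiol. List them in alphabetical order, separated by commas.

aldehyde, alkene, alkyl halide, amide, carboxylic acid, ester

Working along the chain:
  CH2=CH: C=C double bond → alkene.
  CH=CH: C=C double bond → alkene.
  CH(OCOCH3): pendant –OC(=O)CH3: an acyloxy group → ester.
  CH(NHCOCH3): pendant –NHC(=O)CH3: N bonded to a carbonyl → amide (not amine).
  CH(CHO): pendant –CHO: carbonyl C bonded to C and H → aldehyde.
  CH(CONH2): pendant –CONH2: carbonyl C bonded to C and N → amide.
  CH(COOH): pendant –COOH: carbonyl C bonded to C and –OH → carboxylic acid.
  CH(Cl): halogen on an sp³ carbon → alkyl halide.
  CONH2: –C(=O)NH2: carbonyl C bonded to C and to N → amide (the N is not a separate amine).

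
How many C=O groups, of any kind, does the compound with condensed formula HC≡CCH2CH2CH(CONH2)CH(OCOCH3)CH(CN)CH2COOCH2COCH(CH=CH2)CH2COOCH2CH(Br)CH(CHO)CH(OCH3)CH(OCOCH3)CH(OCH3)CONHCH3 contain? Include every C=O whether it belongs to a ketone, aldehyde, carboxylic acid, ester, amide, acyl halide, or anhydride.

CH(CONH2): amide, 1 C=O (running total 1).
CH(OCOCH3): ester, 1 C=O (running total 2).
CH2COOCH2: ester, 1 C=O (running total 3).
CO: ketone, 1 C=O (running total 4).
CH2COOCH2: ester, 1 C=O (running total 5).
CH(CHO): aldehyde, 1 C=O (running total 6).
CH(OCOCH3): ester, 1 C=O (running total 7).
CONHCH3: amide, 1 C=O (running total 8).

8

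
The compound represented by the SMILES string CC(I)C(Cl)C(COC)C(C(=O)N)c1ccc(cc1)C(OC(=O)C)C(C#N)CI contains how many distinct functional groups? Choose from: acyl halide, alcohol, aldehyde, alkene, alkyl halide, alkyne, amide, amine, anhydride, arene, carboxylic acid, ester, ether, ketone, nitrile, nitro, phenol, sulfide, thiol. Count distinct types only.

Taking each segment in turn:
  CH(I): halogen on an sp³ carbon → alkyl halide.
  CH(Cl): halogen on an sp³ carbon → alkyl halide.
  CH(CH2OCH3): pendant –CH2OCH3: C–O–C linkage → ether.
  CH(CONH2): pendant –CONH2: carbonyl C bonded to C and N → amide.
  C6H4: para-disubstituted benzene ring → arene.
  CH(OCOCH3): pendant –OC(=O)CH3: an acyloxy group → ester.
  CH(CN): pendant –C≡N: nitrile.
  CH2I: halogen on an sp³ carbon → alkyl halide.
Distinct types present: alkyl halide, amide, arene, ester, ether, nitrile.

6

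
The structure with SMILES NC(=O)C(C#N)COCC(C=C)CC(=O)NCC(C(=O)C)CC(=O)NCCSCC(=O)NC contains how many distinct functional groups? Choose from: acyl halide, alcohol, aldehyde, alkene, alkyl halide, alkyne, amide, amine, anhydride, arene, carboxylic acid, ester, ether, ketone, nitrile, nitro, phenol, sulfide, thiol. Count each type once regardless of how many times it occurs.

6

Working along the chain:
  H2NCO: –C(=O)NH2: carbonyl C bonded to C and to N → amide (the N is not a separate amine).
  CH(CN): pendant –C≡N: nitrile.
  CH2OCH2: C–O–C with sp³ carbons on both sides and no adjacent C=O → ether.
  CH(CH=CH2): pendant –CH=CH2: C=C double bond → alkene.
  CH2CONHCH2: –C(=O)–N– linkage → amide (the N is not an amine).
  CH(COCH3): pendant –COCH3: carbonyl C bonded to two carbons → ketone.
  CH2CONHCH2: –C(=O)–N– linkage → amide (the N is not an amine).
  CH2SCH2: C–S–C linkage → sulfide (thioether).
  CONHCH3: –C(=O)NHCH3: carbonyl C bonded to C and to N → amide (the N is not an amine).
Distinct types present: alkene, amide, ether, ketone, nitrile, sulfide.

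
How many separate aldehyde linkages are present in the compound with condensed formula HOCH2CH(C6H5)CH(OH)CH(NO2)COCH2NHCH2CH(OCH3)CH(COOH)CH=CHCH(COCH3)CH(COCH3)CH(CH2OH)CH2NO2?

0

Working along the chain:
  HOCH2: HO– on an sp³ carbon → alcohol.
  CH(C6H5): pendant –C6H5: benzene ring → arene.
  CH(OH): –OH on an sp³ carbon → alcohol (secondary).
  CH(NO2): –NO2 on an sp³ carbon → nitro (the N=O is not a carbonyl).
  CO: –C(=O)– with carbon on both sides → ketone.
  CH2NHCH2: C–N–C with sp³ carbons and no adjacent C=O → amine (secondary).
  CH(OCH3): pendant –OCH3: C–O–C with sp³ C, no adjacent C=O → ether.
  CH(COOH): pendant –COOH: carbonyl C bonded to C and –OH → carboxylic acid.
  CH=CH: C=C double bond → alkene.
  CH(COCH3): pendant –COCH3: carbonyl C bonded to two carbons → ketone.
  CH(COCH3): pendant –COCH3: carbonyl C bonded to two carbons → ketone.
  CH(CH2OH): pendant –CH2OH on an sp³ backbone C → alcohol.
  CH2NO2: –NO2 on carbon → nitro group.
No segment is a aldehyde: CO is ketone, not aldehyde; CH(COOH) is carboxylic acid, not aldehyde; CH(COCH3) is ketone, not aldehyde. → 0.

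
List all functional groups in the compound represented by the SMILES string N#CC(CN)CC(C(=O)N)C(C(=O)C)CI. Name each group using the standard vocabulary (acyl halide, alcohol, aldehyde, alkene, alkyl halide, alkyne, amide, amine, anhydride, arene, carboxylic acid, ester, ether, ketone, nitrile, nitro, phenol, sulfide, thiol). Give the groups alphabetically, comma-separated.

N≡C–: carbon triple-bonded to nitrogen → nitrile.
pendant –CH2NH2: N on sp³ C, no adjacent C=O → amine.
pendant –CONH2: carbonyl C bonded to C and N → amide.
pendant –COCH3: carbonyl C bonded to two carbons → ketone.
halogen on an sp³ carbon → alkyl halide.

alkyl halide, amide, amine, ketone, nitrile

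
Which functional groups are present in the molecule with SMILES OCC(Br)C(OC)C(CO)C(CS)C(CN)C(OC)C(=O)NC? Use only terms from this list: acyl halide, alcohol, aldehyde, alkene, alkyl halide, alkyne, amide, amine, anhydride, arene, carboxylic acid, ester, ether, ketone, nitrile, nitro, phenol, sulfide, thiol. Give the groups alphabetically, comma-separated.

alcohol, alkyl halide, amide, amine, ether, thiol

Reading the structure from left to right:
  HOCH2: HO– on an sp³ carbon → alcohol.
  CH(Br): halogen on an sp³ carbon → alkyl halide.
  CH(OCH3): pendant –OCH3: C–O–C with sp³ C, no adjacent C=O → ether.
  CH(CH2OH): pendant –CH2OH on an sp³ backbone C → alcohol.
  CH(CH2SH): pendant –CH2SH → thiol.
  CH(CH2NH2): pendant –CH2NH2: N on sp³ C, no adjacent C=O → amine.
  CH(OCH3): pendant –OCH3: C–O–C with sp³ C, no adjacent C=O → ether.
  CONHCH3: –C(=O)NHCH3: carbonyl C bonded to C and to N → amide (the N is not an amine).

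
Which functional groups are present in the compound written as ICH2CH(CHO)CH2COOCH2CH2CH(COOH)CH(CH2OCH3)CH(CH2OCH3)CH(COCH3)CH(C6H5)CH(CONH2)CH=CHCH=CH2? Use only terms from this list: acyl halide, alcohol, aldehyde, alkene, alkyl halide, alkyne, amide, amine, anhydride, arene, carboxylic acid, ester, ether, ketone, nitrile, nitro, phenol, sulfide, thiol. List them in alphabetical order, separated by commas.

Reading the structure from left to right:
  ICH2: halogen on an sp³ carbon → alkyl halide.
  CH(CHO): pendant –CHO: carbonyl C bonded to C and H → aldehyde.
  CH2COOCH2: –C(=O)–O–C with C on the carbonyl side → ester.
  CH(COOH): pendant –COOH: carbonyl C bonded to C and –OH → carboxylic acid.
  CH(CH2OCH3): pendant –CH2OCH3: C–O–C linkage → ether.
  CH(CH2OCH3): pendant –CH2OCH3: C–O–C linkage → ether.
  CH(COCH3): pendant –COCH3: carbonyl C bonded to two carbons → ketone.
  CH(C6H5): pendant –C6H5: benzene ring → arene.
  CH(CONH2): pendant –CONH2: carbonyl C bonded to C and N → amide.
  CH=CH: C=C double bond → alkene.
  CH=CH2: C=C double bond → alkene.

aldehyde, alkene, alkyl halide, amide, arene, carboxylic acid, ester, ether, ketone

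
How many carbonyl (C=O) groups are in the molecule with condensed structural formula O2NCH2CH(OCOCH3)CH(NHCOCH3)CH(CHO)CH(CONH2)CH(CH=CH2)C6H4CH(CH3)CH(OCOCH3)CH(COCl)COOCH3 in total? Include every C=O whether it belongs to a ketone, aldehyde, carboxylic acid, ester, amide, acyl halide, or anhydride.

CH(OCOCH3): ester, 1 C=O (running total 1).
CH(NHCOCH3): amide, 1 C=O (running total 2).
CH(CHO): aldehyde, 1 C=O (running total 3).
CH(CONH2): amide, 1 C=O (running total 4).
CH(OCOCH3): ester, 1 C=O (running total 5).
CH(COCl): acyl halide, 1 C=O (running total 6).
COOCH3: ester, 1 C=O (running total 7).

7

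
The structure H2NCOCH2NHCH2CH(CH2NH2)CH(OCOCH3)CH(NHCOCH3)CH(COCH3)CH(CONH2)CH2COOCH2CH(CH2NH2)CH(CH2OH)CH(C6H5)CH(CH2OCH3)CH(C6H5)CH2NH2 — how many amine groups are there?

4

–C(=O)NH2: carbonyl C bonded to C and to N → amide (the N is not a separate amine).
C–N–C with sp³ carbons and no adjacent C=O → amine (secondary).
pendant –CH2NH2: N on sp³ C, no adjacent C=O → amine.
pendant –OC(=O)CH3: an acyloxy group → ester.
pendant –NHC(=O)CH3: N bonded to a carbonyl → amide (not amine).
pendant –COCH3: carbonyl C bonded to two carbons → ketone.
pendant –CONH2: carbonyl C bonded to C and N → amide.
–C(=O)–O–C with C on the carbonyl side → ester.
pendant –CH2NH2: N on sp³ C, no adjacent C=O → amine.
pendant –CH2OH on an sp³ backbone C → alcohol.
pendant –C6H5: benzene ring → arene.
pendant –CH2OCH3: C–O–C linkage → ether.
pendant –C6H5: benzene ring → arene.
–NH2 on an sp³ carbon with no adjacent C=O → amine.
Amine appears at: CH2NHCH2, CH(CH2NH2), CH(CH2NH2), CH2NH2 → 4.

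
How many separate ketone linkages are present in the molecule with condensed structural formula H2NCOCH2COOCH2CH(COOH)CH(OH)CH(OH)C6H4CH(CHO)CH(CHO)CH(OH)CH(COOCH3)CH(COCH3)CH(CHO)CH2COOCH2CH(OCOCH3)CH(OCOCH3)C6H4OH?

1

Working along the chain:
  H2NCO: –C(=O)NH2: carbonyl C bonded to C and to N → amide (the N is not a separate amine).
  CH2COOCH2: –C(=O)–O–C with C on the carbonyl side → ester.
  CH(COOH): pendant –COOH: carbonyl C bonded to C and –OH → carboxylic acid.
  CH(OH): –OH on an sp³ carbon → alcohol (secondary).
  CH(OH): –OH on an sp³ carbon → alcohol (secondary).
  C6H4: para-disubstituted benzene ring → arene.
  CH(CHO): pendant –CHO: carbonyl C bonded to C and H → aldehyde.
  CH(CHO): pendant –CHO: carbonyl C bonded to C and H → aldehyde.
  CH(OH): –OH on an sp³ carbon → alcohol (secondary).
  CH(COOCH3): pendant –COOCH3: carbonyl C bonded to C and –OCH3 → ester.
  CH(COCH3): pendant –COCH3: carbonyl C bonded to two carbons → ketone.
  CH(CHO): pendant –CHO: carbonyl C bonded to C and H → aldehyde.
  CH2COOCH2: –C(=O)–O–C with C on the carbonyl side → ester.
  CH(OCOCH3): pendant –OC(=O)CH3: an acyloxy group → ester.
  CH(OCOCH3): pendant –OC(=O)CH3: an acyloxy group → ester.
  C6H4OH: –OH attached directly to an aromatic ring → phenol (not alcohol); the ring itself is an arene.
Ketone appears at: CH(COCH3) → 1.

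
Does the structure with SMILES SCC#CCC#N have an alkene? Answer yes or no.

–SH on an sp³ carbon → thiol.
C≡C triple bond → alkyne.
–C≡N: carbon triple-bonded to nitrogen → nitrile.
The groups actually present are: alkyne, nitrile, thiol.

no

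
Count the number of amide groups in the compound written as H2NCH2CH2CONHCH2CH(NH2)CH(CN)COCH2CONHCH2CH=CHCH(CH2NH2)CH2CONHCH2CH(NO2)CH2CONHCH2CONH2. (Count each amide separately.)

–NH2 on an sp³ carbon with no adjacent C=O → amine.
–C(=O)–N– linkage → amide (the N is not an amine).
–NH2 on an sp³ carbon with no adjacent C=O → amine.
pendant –C≡N: nitrile.
–C(=O)– with carbon on both sides → ketone.
–C(=O)–N– linkage → amide (the N is not an amine).
C=C double bond → alkene.
pendant –CH2NH2: N on sp³ C, no adjacent C=O → amine.
–C(=O)–N– linkage → amide (the N is not an amine).
–NO2 on an sp³ carbon → nitro (the N=O is not a carbonyl).
–C(=O)–N– linkage → amide (the N is not an amine).
–C(=O)NH2: carbonyl C bonded to C and to N → amide (the N is not a separate amine).
Amide appears at: CH2CONHCH2, CH2CONHCH2, CH2CONHCH2, CH2CONHCH2, CONH2 → 5.

5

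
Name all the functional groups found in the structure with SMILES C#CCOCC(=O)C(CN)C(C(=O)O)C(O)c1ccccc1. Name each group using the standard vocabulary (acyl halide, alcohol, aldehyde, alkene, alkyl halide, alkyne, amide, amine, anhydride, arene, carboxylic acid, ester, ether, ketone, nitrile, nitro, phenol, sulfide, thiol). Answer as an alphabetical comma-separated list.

Taking each segment in turn:
  HC≡C: C≡C triple bond → alkyne.
  CH2OCH2: C–O–C with sp³ carbons on both sides and no adjacent C=O → ether.
  CO: –C(=O)– with carbon on both sides → ketone.
  CH(CH2NH2): pendant –CH2NH2: N on sp³ C, no adjacent C=O → amine.
  CH(COOH): pendant –COOH: carbonyl C bonded to C and –OH → carboxylic acid.
  CH(OH): –OH on an sp³ carbon → alcohol (secondary).
  C6H5: –C6H5 phenyl ring → arene.

alcohol, alkyne, amine, arene, carboxylic acid, ether, ketone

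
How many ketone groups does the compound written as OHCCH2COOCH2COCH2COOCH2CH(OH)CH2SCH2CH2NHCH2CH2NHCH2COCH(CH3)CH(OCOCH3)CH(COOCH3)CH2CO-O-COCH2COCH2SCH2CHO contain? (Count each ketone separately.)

Reading the structure from left to right:
  OHC: terminal –CHO: carbonyl C bonded to H and C → aldehyde.
  CH2COOCH2: –C(=O)–O–C with C on the carbonyl side → ester.
  CO: –C(=O)– with carbon on both sides → ketone.
  CH2COOCH2: –C(=O)–O–C with C on the carbonyl side → ester.
  CH(OH): –OH on an sp³ carbon → alcohol (secondary).
  CH2SCH2: C–S–C linkage → sulfide (thioether).
  CH2NHCH2: C–N–C with sp³ carbons and no adjacent C=O → amine (secondary).
  CH2NHCH2: C–N–C with sp³ carbons and no adjacent C=O → amine (secondary).
  CO: –C(=O)– with carbon on both sides → ketone.
  CH(OCOCH3): pendant –OC(=O)CH3: an acyloxy group → ester.
  CH(COOCH3): pendant –COOCH3: carbonyl C bonded to C and –OCH3 → ester.
  CH2CO-O-COCH2: two acyl groups sharing one oxygen, –C(=O)–O–C(=O)– → anhydride.
  CO: –C(=O)– with carbon on both sides → ketone.
  CH2SCH2: C–S–C linkage → sulfide (thioether).
  CHO: terminal –CHO: carbonyl C bonded to H and C → aldehyde.
Ketone appears at: CO, CO, CO → 3.

3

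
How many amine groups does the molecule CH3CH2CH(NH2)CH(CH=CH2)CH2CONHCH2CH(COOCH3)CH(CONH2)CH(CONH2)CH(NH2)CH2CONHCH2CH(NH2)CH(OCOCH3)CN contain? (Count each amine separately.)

3

Reading the structure from left to right:
  CH(NH2): –NH2 on an sp³ carbon with no adjacent C=O → amine.
  CH(CH=CH2): pendant –CH=CH2: C=C double bond → alkene.
  CH2CONHCH2: –C(=O)–N– linkage → amide (the N is not an amine).
  CH(COOCH3): pendant –COOCH3: carbonyl C bonded to C and –OCH3 → ester.
  CH(CONH2): pendant –CONH2: carbonyl C bonded to C and N → amide.
  CH(CONH2): pendant –CONH2: carbonyl C bonded to C and N → amide.
  CH(NH2): –NH2 on an sp³ carbon with no adjacent C=O → amine.
  CH2CONHCH2: –C(=O)–N– linkage → amide (the N is not an amine).
  CH(NH2): –NH2 on an sp³ carbon with no adjacent C=O → amine.
  CH(OCOCH3): pendant –OC(=O)CH3: an acyloxy group → ester.
  CN: –C≡N: carbon triple-bonded to nitrogen → nitrile.
Amine appears at: CH(NH2), CH(NH2), CH(NH2) → 3.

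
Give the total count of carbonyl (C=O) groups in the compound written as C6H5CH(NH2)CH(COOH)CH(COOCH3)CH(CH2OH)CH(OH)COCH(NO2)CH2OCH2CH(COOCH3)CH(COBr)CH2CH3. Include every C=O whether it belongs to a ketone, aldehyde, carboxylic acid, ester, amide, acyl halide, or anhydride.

CH(COOH): carboxylic acid, 1 C=O (running total 1).
CH(COOCH3): ester, 1 C=O (running total 2).
CO: ketone, 1 C=O (running total 3).
CH(COOCH3): ester, 1 C=O (running total 4).
CH(COBr): acyl halide, 1 C=O (running total 5).

5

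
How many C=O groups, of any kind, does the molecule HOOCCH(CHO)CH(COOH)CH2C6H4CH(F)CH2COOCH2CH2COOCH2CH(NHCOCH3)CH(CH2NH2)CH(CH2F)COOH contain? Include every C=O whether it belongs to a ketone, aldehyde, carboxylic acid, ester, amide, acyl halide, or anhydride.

HOOC: carboxylic acid, 1 C=O (running total 1).
CH(CHO): aldehyde, 1 C=O (running total 2).
CH(COOH): carboxylic acid, 1 C=O (running total 3).
CH2COOCH2: ester, 1 C=O (running total 4).
CH2COOCH2: ester, 1 C=O (running total 5).
CH(NHCOCH3): amide, 1 C=O (running total 6).
COOH: carboxylic acid, 1 C=O (running total 7).

7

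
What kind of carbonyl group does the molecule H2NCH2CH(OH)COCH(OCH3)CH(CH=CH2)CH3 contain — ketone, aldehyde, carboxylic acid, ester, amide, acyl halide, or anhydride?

The carbonyl is in the CO segment: –C(=O)– with carbon on both sides → ketone.

ketone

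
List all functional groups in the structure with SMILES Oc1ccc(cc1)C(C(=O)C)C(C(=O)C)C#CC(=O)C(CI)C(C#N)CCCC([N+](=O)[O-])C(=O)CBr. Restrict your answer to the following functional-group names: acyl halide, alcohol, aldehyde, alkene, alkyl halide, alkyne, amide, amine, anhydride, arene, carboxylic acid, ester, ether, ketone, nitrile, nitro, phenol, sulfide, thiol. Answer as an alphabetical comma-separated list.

–OH attached directly to an aromatic ring → phenol (not alcohol); the ring itself is an arene.
pendant –COCH3: carbonyl C bonded to two carbons → ketone.
pendant –COCH3: carbonyl C bonded to two carbons → ketone.
C≡C triple bond → alkyne.
–C(=O)– with carbon on both sides → ketone.
pendant –CH2X: halogen on sp³ carbon → alkyl halide.
pendant –C≡N: nitrile.
–NO2 on an sp³ carbon → nitro (the N=O is not a carbonyl).
–C(=O)– with carbon on both sides → ketone.
halogen on an sp³ carbon → alkyl halide.

alkyl halide, alkyne, arene, ketone, nitrile, nitro, phenol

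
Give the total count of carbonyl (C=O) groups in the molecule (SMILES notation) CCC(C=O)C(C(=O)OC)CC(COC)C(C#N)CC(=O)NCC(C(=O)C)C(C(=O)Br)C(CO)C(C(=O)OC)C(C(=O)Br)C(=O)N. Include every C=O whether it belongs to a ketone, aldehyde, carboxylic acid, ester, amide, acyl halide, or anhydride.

CH(CHO): aldehyde, 1 C=O (running total 1).
CH(COOCH3): ester, 1 C=O (running total 2).
CH2CONHCH2: amide, 1 C=O (running total 3).
CH(COCH3): ketone, 1 C=O (running total 4).
CH(COBr): acyl halide, 1 C=O (running total 5).
CH(COOCH3): ester, 1 C=O (running total 6).
CH(COBr): acyl halide, 1 C=O (running total 7).
CONH2: amide, 1 C=O (running total 8).

8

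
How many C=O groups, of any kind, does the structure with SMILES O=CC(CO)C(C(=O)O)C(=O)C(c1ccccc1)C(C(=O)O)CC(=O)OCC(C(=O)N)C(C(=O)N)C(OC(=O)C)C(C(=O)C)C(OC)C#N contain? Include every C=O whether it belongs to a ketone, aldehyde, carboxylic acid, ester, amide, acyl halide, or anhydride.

OHC: aldehyde, 1 C=O (running total 1).
CH(COOH): carboxylic acid, 1 C=O (running total 2).
CO: ketone, 1 C=O (running total 3).
CH(COOH): carboxylic acid, 1 C=O (running total 4).
CH2COOCH2: ester, 1 C=O (running total 5).
CH(CONH2): amide, 1 C=O (running total 6).
CH(CONH2): amide, 1 C=O (running total 7).
CH(OCOCH3): ester, 1 C=O (running total 8).
CH(COCH3): ketone, 1 C=O (running total 9).

9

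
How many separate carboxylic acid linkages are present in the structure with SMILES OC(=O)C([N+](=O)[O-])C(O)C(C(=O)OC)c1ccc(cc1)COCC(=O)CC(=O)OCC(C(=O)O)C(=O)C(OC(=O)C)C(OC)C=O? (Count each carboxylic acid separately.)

2

–COOH: carbonyl C bonded to –OH and C → carboxylic acid (the –OH is not a separate alcohol).
–NO2 on an sp³ carbon → nitro (the N=O is not a carbonyl).
–OH on an sp³ carbon → alcohol (secondary).
pendant –COOCH3: carbonyl C bonded to C and –OCH3 → ester.
para-disubstituted benzene ring → arene.
C–O–C with sp³ carbons on both sides and no adjacent C=O → ether.
–C(=O)– with carbon on both sides → ketone.
–C(=O)–O–C with C on the carbonyl side → ester.
pendant –COOH: carbonyl C bonded to C and –OH → carboxylic acid.
–C(=O)– with carbon on both sides → ketone.
pendant –OC(=O)CH3: an acyloxy group → ester.
pendant –OCH3: C–O–C with sp³ C, no adjacent C=O → ether.
terminal –CHO: carbonyl C bonded to H and C → aldehyde.
Carboxylic acid appears at: HOOC, CH(COOH) → 2.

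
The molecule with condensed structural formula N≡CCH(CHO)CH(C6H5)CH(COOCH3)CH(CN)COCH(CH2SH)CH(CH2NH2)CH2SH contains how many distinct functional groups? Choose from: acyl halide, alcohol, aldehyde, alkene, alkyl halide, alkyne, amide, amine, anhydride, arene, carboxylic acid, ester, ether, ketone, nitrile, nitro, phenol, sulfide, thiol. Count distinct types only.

7

Taking each segment in turn:
  N≡C: N≡C–: carbon triple-bonded to nitrogen → nitrile.
  CH(CHO): pendant –CHO: carbonyl C bonded to C and H → aldehyde.
  CH(C6H5): pendant –C6H5: benzene ring → arene.
  CH(COOCH3): pendant –COOCH3: carbonyl C bonded to C and –OCH3 → ester.
  CH(CN): pendant –C≡N: nitrile.
  CO: –C(=O)– with carbon on both sides → ketone.
  CH(CH2SH): pendant –CH2SH → thiol.
  CH(CH2NH2): pendant –CH2NH2: N on sp³ C, no adjacent C=O → amine.
  CH2SH: –SH on an sp³ carbon → thiol.
Distinct types present: aldehyde, amine, arene, ester, ketone, nitrile, thiol.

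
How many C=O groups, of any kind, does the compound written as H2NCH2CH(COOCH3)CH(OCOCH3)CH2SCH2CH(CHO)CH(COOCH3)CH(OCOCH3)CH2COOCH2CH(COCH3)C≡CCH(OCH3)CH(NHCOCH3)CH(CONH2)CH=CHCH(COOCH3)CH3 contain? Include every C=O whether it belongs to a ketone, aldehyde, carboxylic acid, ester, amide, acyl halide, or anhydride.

CH(COOCH3): ester, 1 C=O (running total 1).
CH(OCOCH3): ester, 1 C=O (running total 2).
CH(CHO): aldehyde, 1 C=O (running total 3).
CH(COOCH3): ester, 1 C=O (running total 4).
CH(OCOCH3): ester, 1 C=O (running total 5).
CH2COOCH2: ester, 1 C=O (running total 6).
CH(COCH3): ketone, 1 C=O (running total 7).
CH(NHCOCH3): amide, 1 C=O (running total 8).
CH(CONH2): amide, 1 C=O (running total 9).
CH(COOCH3): ester, 1 C=O (running total 10).

10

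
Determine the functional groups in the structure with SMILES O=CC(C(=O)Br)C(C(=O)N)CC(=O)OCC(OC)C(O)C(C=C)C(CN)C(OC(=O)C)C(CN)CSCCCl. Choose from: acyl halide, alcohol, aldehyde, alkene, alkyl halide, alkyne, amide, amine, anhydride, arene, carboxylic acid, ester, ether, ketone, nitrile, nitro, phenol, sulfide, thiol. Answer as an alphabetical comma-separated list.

acyl halide, alcohol, aldehyde, alkene, alkyl halide, amide, amine, ester, ether, sulfide

Taking each segment in turn:
  OHC: terminal –CHO: carbonyl C bonded to H and C → aldehyde.
  CH(COBr): pendant –C(=O)X: carbonyl C bonded to C and halogen → acyl halide.
  CH(CONH2): pendant –CONH2: carbonyl C bonded to C and N → amide.
  CH2COOCH2: –C(=O)–O–C with C on the carbonyl side → ester.
  CH(OCH3): pendant –OCH3: C–O–C with sp³ C, no adjacent C=O → ether.
  CH(OH): –OH on an sp³ carbon → alcohol (secondary).
  CH(CH=CH2): pendant –CH=CH2: C=C double bond → alkene.
  CH(CH2NH2): pendant –CH2NH2: N on sp³ C, no adjacent C=O → amine.
  CH(OCOCH3): pendant –OC(=O)CH3: an acyloxy group → ester.
  CH(CH2NH2): pendant –CH2NH2: N on sp³ C, no adjacent C=O → amine.
  CH2SCH2: C–S–C linkage → sulfide (thioether).
  CH2Cl: halogen on an sp³ carbon → alkyl halide.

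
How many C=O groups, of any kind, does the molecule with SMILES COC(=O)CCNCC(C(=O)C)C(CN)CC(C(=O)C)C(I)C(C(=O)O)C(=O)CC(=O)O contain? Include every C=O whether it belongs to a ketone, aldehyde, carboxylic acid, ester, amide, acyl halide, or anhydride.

6

CH3OOC: ester, 1 C=O (running total 1).
CH(COCH3): ketone, 1 C=O (running total 2).
CH(COCH3): ketone, 1 C=O (running total 3).
CH(COOH): carboxylic acid, 1 C=O (running total 4).
CO: ketone, 1 C=O (running total 5).
COOH: carboxylic acid, 1 C=O (running total 6).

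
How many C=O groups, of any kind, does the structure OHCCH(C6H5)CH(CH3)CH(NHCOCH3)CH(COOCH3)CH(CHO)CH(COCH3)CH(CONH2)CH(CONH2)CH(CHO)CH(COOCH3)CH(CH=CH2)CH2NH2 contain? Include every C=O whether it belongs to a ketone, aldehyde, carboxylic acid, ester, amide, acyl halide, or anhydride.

9

OHC: aldehyde, 1 C=O (running total 1).
CH(NHCOCH3): amide, 1 C=O (running total 2).
CH(COOCH3): ester, 1 C=O (running total 3).
CH(CHO): aldehyde, 1 C=O (running total 4).
CH(COCH3): ketone, 1 C=O (running total 5).
CH(CONH2): amide, 1 C=O (running total 6).
CH(CONH2): amide, 1 C=O (running total 7).
CH(CHO): aldehyde, 1 C=O (running total 8).
CH(COOCH3): ester, 1 C=O (running total 9).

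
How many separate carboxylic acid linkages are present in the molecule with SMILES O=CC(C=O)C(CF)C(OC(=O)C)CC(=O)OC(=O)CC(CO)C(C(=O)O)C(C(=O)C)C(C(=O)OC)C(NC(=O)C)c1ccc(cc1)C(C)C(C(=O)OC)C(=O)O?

terminal –CHO: carbonyl C bonded to H and C → aldehyde.
pendant –CHO: carbonyl C bonded to C and H → aldehyde.
pendant –CH2X: halogen on sp³ carbon → alkyl halide.
pendant –OC(=O)CH3: an acyloxy group → ester.
two acyl groups sharing one oxygen, –C(=O)–O–C(=O)– → anhydride.
pendant –CH2OH on an sp³ backbone C → alcohol.
pendant –COOH: carbonyl C bonded to C and –OH → carboxylic acid.
pendant –COCH3: carbonyl C bonded to two carbons → ketone.
pendant –COOCH3: carbonyl C bonded to C and –OCH3 → ester.
pendant –NHC(=O)CH3: N bonded to a carbonyl → amide (not amine).
para-disubstituted benzene ring → arene.
pendant –COOCH3: carbonyl C bonded to C and –OCH3 → ester.
–COOH: carbonyl C bonded to –OH and C → carboxylic acid (the –OH is not a separate alcohol).
Carboxylic acid appears at: CH(COOH), COOH → 2.

2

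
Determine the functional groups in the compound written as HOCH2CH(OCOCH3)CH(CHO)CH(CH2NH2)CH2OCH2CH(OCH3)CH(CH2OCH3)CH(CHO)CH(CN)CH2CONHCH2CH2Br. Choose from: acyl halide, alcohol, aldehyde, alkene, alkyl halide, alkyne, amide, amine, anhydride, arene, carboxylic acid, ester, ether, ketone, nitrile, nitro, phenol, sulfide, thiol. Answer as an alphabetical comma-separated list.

HO– on an sp³ carbon → alcohol.
pendant –OC(=O)CH3: an acyloxy group → ester.
pendant –CHO: carbonyl C bonded to C and H → aldehyde.
pendant –CH2NH2: N on sp³ C, no adjacent C=O → amine.
C–O–C with sp³ carbons on both sides and no adjacent C=O → ether.
pendant –OCH3: C–O–C with sp³ C, no adjacent C=O → ether.
pendant –CH2OCH3: C–O–C linkage → ether.
pendant –CHO: carbonyl C bonded to C and H → aldehyde.
pendant –C≡N: nitrile.
–C(=O)–N– linkage → amide (the N is not an amine).
halogen on an sp³ carbon → alkyl halide.

alcohol, aldehyde, alkyl halide, amide, amine, ester, ether, nitrile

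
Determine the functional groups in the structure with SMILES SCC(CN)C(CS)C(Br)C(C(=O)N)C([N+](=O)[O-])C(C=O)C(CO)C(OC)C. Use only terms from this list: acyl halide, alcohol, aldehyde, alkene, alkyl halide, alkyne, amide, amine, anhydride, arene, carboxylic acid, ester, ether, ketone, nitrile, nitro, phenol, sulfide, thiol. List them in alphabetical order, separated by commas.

alcohol, aldehyde, alkyl halide, amide, amine, ether, nitro, thiol

Reading the structure from left to right:
  HSCH2: –SH on an sp³ carbon → thiol.
  CH(CH2NH2): pendant –CH2NH2: N on sp³ C, no adjacent C=O → amine.
  CH(CH2SH): pendant –CH2SH → thiol.
  CH(Br): halogen on an sp³ carbon → alkyl halide.
  CH(CONH2): pendant –CONH2: carbonyl C bonded to C and N → amide.
  CH(NO2): –NO2 on an sp³ carbon → nitro (the N=O is not a carbonyl).
  CH(CHO): pendant –CHO: carbonyl C bonded to C and H → aldehyde.
  CH(CH2OH): pendant –CH2OH on an sp³ backbone C → alcohol.
  CH(OCH3): pendant –OCH3: C–O–C with sp³ C, no adjacent C=O → ether.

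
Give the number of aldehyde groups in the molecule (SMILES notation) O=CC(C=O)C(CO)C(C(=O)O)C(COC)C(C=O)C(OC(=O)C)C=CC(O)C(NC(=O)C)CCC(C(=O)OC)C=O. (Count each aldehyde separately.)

Taking each segment in turn:
  OHC: terminal –CHO: carbonyl C bonded to H and C → aldehyde.
  CH(CHO): pendant –CHO: carbonyl C bonded to C and H → aldehyde.
  CH(CH2OH): pendant –CH2OH on an sp³ backbone C → alcohol.
  CH(COOH): pendant –COOH: carbonyl C bonded to C and –OH → carboxylic acid.
  CH(CH2OCH3): pendant –CH2OCH3: C–O–C linkage → ether.
  CH(CHO): pendant –CHO: carbonyl C bonded to C and H → aldehyde.
  CH(OCOCH3): pendant –OC(=O)CH3: an acyloxy group → ester.
  CH=CH: C=C double bond → alkene.
  CH(OH): –OH on an sp³ carbon → alcohol (secondary).
  CH(NHCOCH3): pendant –NHC(=O)CH3: N bonded to a carbonyl → amide (not amine).
  CH(COOCH3): pendant –COOCH3: carbonyl C bonded to C and –OCH3 → ester.
  CHO: terminal –CHO: carbonyl C bonded to H and C → aldehyde.
Aldehyde appears at: OHC, CH(CHO), CH(CHO), CHO → 4.

4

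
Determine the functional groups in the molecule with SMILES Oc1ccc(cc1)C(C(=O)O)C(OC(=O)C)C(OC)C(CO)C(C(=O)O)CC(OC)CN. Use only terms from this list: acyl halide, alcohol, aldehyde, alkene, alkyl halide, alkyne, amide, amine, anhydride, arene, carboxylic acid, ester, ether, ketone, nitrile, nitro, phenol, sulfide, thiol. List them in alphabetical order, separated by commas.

–OH attached directly to an aromatic ring → phenol (not alcohol); the ring itself is an arene.
pendant –COOH: carbonyl C bonded to C and –OH → carboxylic acid.
pendant –OC(=O)CH3: an acyloxy group → ester.
pendant –OCH3: C–O–C with sp³ C, no adjacent C=O → ether.
pendant –CH2OH on an sp³ backbone C → alcohol.
pendant –COOH: carbonyl C bonded to C and –OH → carboxylic acid.
pendant –OCH3: C–O–C with sp³ C, no adjacent C=O → ether.
–NH2 on an sp³ carbon with no adjacent C=O → amine.

alcohol, amine, arene, carboxylic acid, ester, ether, phenol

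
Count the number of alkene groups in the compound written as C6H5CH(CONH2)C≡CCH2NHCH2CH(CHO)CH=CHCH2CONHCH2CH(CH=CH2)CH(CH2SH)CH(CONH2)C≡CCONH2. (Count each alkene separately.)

Working along the chain:
  C6H5: C6H5– phenyl ring → arene.
  CH(CONH2): pendant –CONH2: carbonyl C bonded to C and N → amide.
  C≡C: C≡C triple bond → alkyne.
  CH2NHCH2: C–N–C with sp³ carbons and no adjacent C=O → amine (secondary).
  CH(CHO): pendant –CHO: carbonyl C bonded to C and H → aldehyde.
  CH=CH: C=C double bond → alkene.
  CH2CONHCH2: –C(=O)–N– linkage → amide (the N is not an amine).
  CH(CH=CH2): pendant –CH=CH2: C=C double bond → alkene.
  CH(CH2SH): pendant –CH2SH → thiol.
  CH(CONH2): pendant –CONH2: carbonyl C bonded to C and N → amide.
  C≡C: C≡C triple bond → alkyne.
  CONH2: –C(=O)NH2: carbonyl C bonded to C and to N → amide (the N is not a separate amine).
Alkene appears at: CH=CH, CH(CH=CH2) → 2.

2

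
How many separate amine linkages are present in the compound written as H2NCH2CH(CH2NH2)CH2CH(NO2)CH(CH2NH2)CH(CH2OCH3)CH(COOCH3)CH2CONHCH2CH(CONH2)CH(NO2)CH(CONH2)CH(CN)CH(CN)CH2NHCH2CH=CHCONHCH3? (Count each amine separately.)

4

Taking each segment in turn:
  H2NCH2: –NH2 on an sp³ carbon with no adjacent C=O → amine.
  CH(CH2NH2): pendant –CH2NH2: N on sp³ C, no adjacent C=O → amine.
  CH(NO2): –NO2 on an sp³ carbon → nitro (the N=O is not a carbonyl).
  CH(CH2NH2): pendant –CH2NH2: N on sp³ C, no adjacent C=O → amine.
  CH(CH2OCH3): pendant –CH2OCH3: C–O–C linkage → ether.
  CH(COOCH3): pendant –COOCH3: carbonyl C bonded to C and –OCH3 → ester.
  CH2CONHCH2: –C(=O)–N– linkage → amide (the N is not an amine).
  CH(CONH2): pendant –CONH2: carbonyl C bonded to C and N → amide.
  CH(NO2): –NO2 on an sp³ carbon → nitro (the N=O is not a carbonyl).
  CH(CONH2): pendant –CONH2: carbonyl C bonded to C and N → amide.
  CH(CN): pendant –C≡N: nitrile.
  CH(CN): pendant –C≡N: nitrile.
  CH2NHCH2: C–N–C with sp³ carbons and no adjacent C=O → amine (secondary).
  CH=CH: C=C double bond → alkene.
  CONHCH3: –C(=O)NHCH3: carbonyl C bonded to C and to N → amide (the N is not an amine).
Amine appears at: H2NCH2, CH(CH2NH2), CH(CH2NH2), CH2NHCH2 → 4.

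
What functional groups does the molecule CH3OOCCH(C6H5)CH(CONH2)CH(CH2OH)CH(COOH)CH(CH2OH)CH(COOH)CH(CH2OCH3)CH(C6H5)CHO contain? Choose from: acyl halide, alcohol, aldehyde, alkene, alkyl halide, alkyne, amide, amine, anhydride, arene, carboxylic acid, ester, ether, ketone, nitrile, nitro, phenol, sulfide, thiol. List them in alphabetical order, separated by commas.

alcohol, aldehyde, amide, arene, carboxylic acid, ester, ether

Working along the chain:
  CH3OOC: CH3O–C(=O)–: carbonyl C bonded to C and to –OCH3 → ester (not ketone + ether).
  CH(C6H5): pendant –C6H5: benzene ring → arene.
  CH(CONH2): pendant –CONH2: carbonyl C bonded to C and N → amide.
  CH(CH2OH): pendant –CH2OH on an sp³ backbone C → alcohol.
  CH(COOH): pendant –COOH: carbonyl C bonded to C and –OH → carboxylic acid.
  CH(CH2OH): pendant –CH2OH on an sp³ backbone C → alcohol.
  CH(COOH): pendant –COOH: carbonyl C bonded to C and –OH → carboxylic acid.
  CH(CH2OCH3): pendant –CH2OCH3: C–O–C linkage → ether.
  CH(C6H5): pendant –C6H5: benzene ring → arene.
  CHO: terminal –CHO: carbonyl C bonded to H and C → aldehyde.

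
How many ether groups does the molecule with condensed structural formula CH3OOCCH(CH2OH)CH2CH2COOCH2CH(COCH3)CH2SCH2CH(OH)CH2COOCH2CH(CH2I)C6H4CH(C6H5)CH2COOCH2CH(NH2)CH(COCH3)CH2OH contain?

0

Reading the structure from left to right:
  CH3OOC: CH3O–C(=O)–: carbonyl C bonded to C and to –OCH3 → ester (not ketone + ether).
  CH(CH2OH): pendant –CH2OH on an sp³ backbone C → alcohol.
  CH2COOCH2: –C(=O)–O–C with C on the carbonyl side → ester.
  CH(COCH3): pendant –COCH3: carbonyl C bonded to two carbons → ketone.
  CH2SCH2: C–S–C linkage → sulfide (thioether).
  CH(OH): –OH on an sp³ carbon → alcohol (secondary).
  CH2COOCH2: –C(=O)–O–C with C on the carbonyl side → ester.
  CH(CH2I): pendant –CH2X: halogen on sp³ carbon → alkyl halide.
  C6H4: para-disubstituted benzene ring → arene.
  CH(C6H5): pendant –C6H5: benzene ring → arene.
  CH2COOCH2: –C(=O)–O–C with C on the carbonyl side → ester.
  CH(NH2): –NH2 on an sp³ carbon with no adjacent C=O → amine.
  CH(COCH3): pendant –COCH3: carbonyl C bonded to two carbons → ketone.
  CH2OH: –OH on an sp³ carbon → alcohol.
No segment is a ether: CH3OOC is ester, not ether; CH(CH2OH) is alcohol, not ether; CH2COOCH2 is ester, not ether. → 0.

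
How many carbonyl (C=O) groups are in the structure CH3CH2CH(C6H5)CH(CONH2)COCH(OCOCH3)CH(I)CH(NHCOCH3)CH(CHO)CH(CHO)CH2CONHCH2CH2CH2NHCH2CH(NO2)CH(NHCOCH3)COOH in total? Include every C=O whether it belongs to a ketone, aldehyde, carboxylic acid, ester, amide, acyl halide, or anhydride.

CH(CONH2): amide, 1 C=O (running total 1).
CO: ketone, 1 C=O (running total 2).
CH(OCOCH3): ester, 1 C=O (running total 3).
CH(NHCOCH3): amide, 1 C=O (running total 4).
CH(CHO): aldehyde, 1 C=O (running total 5).
CH(CHO): aldehyde, 1 C=O (running total 6).
CH2CONHCH2: amide, 1 C=O (running total 7).
CH(NHCOCH3): amide, 1 C=O (running total 8).
COOH: carboxylic acid, 1 C=O (running total 9).

9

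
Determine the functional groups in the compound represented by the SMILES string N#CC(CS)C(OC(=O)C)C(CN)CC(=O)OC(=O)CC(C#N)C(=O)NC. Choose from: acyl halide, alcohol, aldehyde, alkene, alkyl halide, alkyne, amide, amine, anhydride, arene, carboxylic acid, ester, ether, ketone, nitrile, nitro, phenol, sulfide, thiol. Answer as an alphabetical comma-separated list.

amide, amine, anhydride, ester, nitrile, thiol

Taking each segment in turn:
  N≡C: N≡C–: carbon triple-bonded to nitrogen → nitrile.
  CH(CH2SH): pendant –CH2SH → thiol.
  CH(OCOCH3): pendant –OC(=O)CH3: an acyloxy group → ester.
  CH(CH2NH2): pendant –CH2NH2: N on sp³ C, no adjacent C=O → amine.
  CH2CO-O-COCH2: two acyl groups sharing one oxygen, –C(=O)–O–C(=O)– → anhydride.
  CH(CN): pendant –C≡N: nitrile.
  CONHCH3: –C(=O)NHCH3: carbonyl C bonded to C and to N → amide (the N is not an amine).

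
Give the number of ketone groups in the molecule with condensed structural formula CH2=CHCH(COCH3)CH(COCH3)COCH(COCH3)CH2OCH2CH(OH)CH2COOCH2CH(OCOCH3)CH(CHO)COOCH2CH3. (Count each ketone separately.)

4

Reading the structure from left to right:
  CH2=CH: C=C double bond → alkene.
  CH(COCH3): pendant –COCH3: carbonyl C bonded to two carbons → ketone.
  CH(COCH3): pendant –COCH3: carbonyl C bonded to two carbons → ketone.
  CO: –C(=O)– with carbon on both sides → ketone.
  CH(COCH3): pendant –COCH3: carbonyl C bonded to two carbons → ketone.
  CH2OCH2: C–O–C with sp³ carbons on both sides and no adjacent C=O → ether.
  CH(OH): –OH on an sp³ carbon → alcohol (secondary).
  CH2COOCH2: –C(=O)–O–C with C on the carbonyl side → ester.
  CH(OCOCH3): pendant –OC(=O)CH3: an acyloxy group → ester.
  CH(CHO): pendant –CHO: carbonyl C bonded to C and H → aldehyde.
  COOCH2CH3: –C(=O)OCH2CH3: carbonyl C bonded to C and to –OEt → ester.
Ketone appears at: CH(COCH3), CH(COCH3), CO, CH(COCH3) → 4.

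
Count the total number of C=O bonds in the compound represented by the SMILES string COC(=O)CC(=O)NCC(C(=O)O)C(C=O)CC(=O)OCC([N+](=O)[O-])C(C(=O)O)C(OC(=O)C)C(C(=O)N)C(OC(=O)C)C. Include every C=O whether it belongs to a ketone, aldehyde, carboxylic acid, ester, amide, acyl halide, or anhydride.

9

CH3OOC: ester, 1 C=O (running total 1).
CH2CONHCH2: amide, 1 C=O (running total 2).
CH(COOH): carboxylic acid, 1 C=O (running total 3).
CH(CHO): aldehyde, 1 C=O (running total 4).
CH2COOCH2: ester, 1 C=O (running total 5).
CH(COOH): carboxylic acid, 1 C=O (running total 6).
CH(OCOCH3): ester, 1 C=O (running total 7).
CH(CONH2): amide, 1 C=O (running total 8).
CH(OCOCH3): ester, 1 C=O (running total 9).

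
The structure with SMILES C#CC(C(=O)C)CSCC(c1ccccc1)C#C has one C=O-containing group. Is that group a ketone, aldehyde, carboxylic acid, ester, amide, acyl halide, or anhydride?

The carbonyl is in the CH(COCH3) segment: pendant –COCH3: carbonyl C bonded to two carbons → ketone.

ketone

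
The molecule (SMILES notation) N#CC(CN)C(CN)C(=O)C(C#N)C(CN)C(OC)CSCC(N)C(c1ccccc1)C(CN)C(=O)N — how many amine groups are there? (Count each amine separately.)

5

Working along the chain:
  N≡C: N≡C–: carbon triple-bonded to nitrogen → nitrile.
  CH(CH2NH2): pendant –CH2NH2: N on sp³ C, no adjacent C=O → amine.
  CH(CH2NH2): pendant –CH2NH2: N on sp³ C, no adjacent C=O → amine.
  CO: –C(=O)– with carbon on both sides → ketone.
  CH(CN): pendant –C≡N: nitrile.
  CH(CH2NH2): pendant –CH2NH2: N on sp³ C, no adjacent C=O → amine.
  CH(OCH3): pendant –OCH3: C–O–C with sp³ C, no adjacent C=O → ether.
  CH2SCH2: C–S–C linkage → sulfide (thioether).
  CH(NH2): –NH2 on an sp³ carbon with no adjacent C=O → amine.
  CH(C6H5): pendant –C6H5: benzene ring → arene.
  CH(CH2NH2): pendant –CH2NH2: N on sp³ C, no adjacent C=O → amine.
  CONH2: –C(=O)NH2: carbonyl C bonded to C and to N → amide (the N is not a separate amine).
Amine appears at: CH(CH2NH2), CH(CH2NH2), CH(CH2NH2), CH(NH2), CH(CH2NH2) → 5.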